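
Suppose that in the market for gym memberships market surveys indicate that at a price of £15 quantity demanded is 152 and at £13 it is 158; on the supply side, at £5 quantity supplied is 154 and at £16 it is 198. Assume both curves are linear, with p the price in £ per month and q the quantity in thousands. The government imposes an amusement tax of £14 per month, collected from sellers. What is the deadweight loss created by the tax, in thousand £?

Deadweight loss = £168 thousand.

Demand slope: (158 − 152)/(13 − 15) = -3, so qd = 197 − 3p.
Supply slope: (198 − 154)/(16 − 5) = 4, so qs = 4p + 134.
Without the tax, 197 − 3p = 4p + 134 gives 7p = 63, so p* = £9 and q* = 170.
With the tax collected from sellers, supply shifts: qs = 4(p − 14) + 134.
New equilibrium: buyers pay £17, sellers receive £3, q = 146. (Wedge: pb − ps = 14.)
Quantity falls by |ΔQ| = |170 − 146| = 24.
DWL = ½ · t · |ΔQ| = ½ · 14 · 24 = £168.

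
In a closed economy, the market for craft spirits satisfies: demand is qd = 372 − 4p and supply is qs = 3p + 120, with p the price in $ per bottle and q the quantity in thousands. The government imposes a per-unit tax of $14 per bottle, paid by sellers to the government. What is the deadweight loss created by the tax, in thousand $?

Before the tax: set 372 − 4p = 3p + 120 → p* = $36, q* = 228.
With the tax collected from sellers, supply shifts: qs = 3(p − 14) + 120.
Solving gives q = 204 with buyers paying $42 and sellers receiving $28 (the $14 wedge).
Quantity falls by |ΔQ| = |228 − 204| = 24.
DWL = ½ · t · |ΔQ| = ½ · 14 · 24 = $168.

Deadweight loss = $168 thousand.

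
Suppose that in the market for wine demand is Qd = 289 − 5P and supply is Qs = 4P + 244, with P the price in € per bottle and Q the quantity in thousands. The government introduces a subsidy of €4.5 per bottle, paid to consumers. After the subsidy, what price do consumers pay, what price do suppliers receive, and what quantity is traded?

Consumers pay €3; suppliers receive €7.5; quantity = 274.

Without the subsidy, 289 − 5P = 4P + 244 gives 9P = 45, so P* = €5 and Q* = 264.
With a per-unit subsidy paid to consumers, each effectively pays P − 4.5, so demand becomes Qd = 289 − 5(P − 4.5).
Solving gives Q = 274 with consumers paying €3 and suppliers receiving €7.5 (the €4.5 wedge).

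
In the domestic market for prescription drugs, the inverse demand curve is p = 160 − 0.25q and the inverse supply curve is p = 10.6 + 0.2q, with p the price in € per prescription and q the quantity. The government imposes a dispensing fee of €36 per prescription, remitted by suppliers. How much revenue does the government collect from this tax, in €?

Tax revenue = €9072.

Inverting to q(p) form: qd = 640 − 4p; qs = 5p − 53.
Without the tax, 640 − 4p = 5p − 53 gives 9p = 693, so p* = €77 and q* = 332.
With the tax collected from suppliers, supply shifts: qs = 5(p − 36) − 53.
Solving gives q = 252 with consumers paying €97 and suppliers receiving €61 (the €36 wedge).
Revenue = t · Q = 36 · 252 = €9072.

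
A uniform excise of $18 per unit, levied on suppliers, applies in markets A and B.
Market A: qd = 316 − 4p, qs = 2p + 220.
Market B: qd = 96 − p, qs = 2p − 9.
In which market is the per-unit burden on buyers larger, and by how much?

Market B, by $6.

Market A: pre-tax p* = $16, q* = 252; post-tax q = 228; per-unit burden on buyers = $6.
Market B: pre-tax p* = $35, q* = 61; post-tax q = 49; per-unit burden on buyers = $12.
Difference: $6 vs $12 → market B is larger by $6.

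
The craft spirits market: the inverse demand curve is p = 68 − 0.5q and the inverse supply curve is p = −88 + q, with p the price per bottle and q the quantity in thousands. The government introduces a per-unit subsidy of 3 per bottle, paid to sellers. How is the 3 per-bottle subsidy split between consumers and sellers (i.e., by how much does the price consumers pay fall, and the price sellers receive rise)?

Consumers gain 1 per bottle; sellers gain 2 per bottle.

Inverting to q(p) form: qd = 136 − 2p; qs = p + 88.
Before the subsidy: set 136 − 2p = p + 88 → p* = 16, q* = 104.
With a per-unit subsidy paid to sellers, each receives p + 3 per unit sold, so supply becomes qs = (p + 3) + 88.
New equilibrium: consumers pay 15, sellers receive 18, q = 106. (Wedge: pb − ps = −3.)
Gain to consumers: 1; to sellers: 2. (They sum to 3.)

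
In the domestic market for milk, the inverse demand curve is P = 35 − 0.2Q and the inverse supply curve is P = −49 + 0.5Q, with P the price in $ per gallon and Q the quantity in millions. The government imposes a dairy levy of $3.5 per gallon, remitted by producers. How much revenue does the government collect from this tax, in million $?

Tax revenue = $402.5 million.

Inverting to Q(P) form: Qd = 175 − 5P; Qs = 2P + 98.
Before the tax: set 175 − 5P = 2P + 98 → P* = $11, Q* = 120.
With the tax collected from producers, supply shifts: Qs = 2(P − 3.5) + 98.
Solving gives Q = 115 with buyers paying $12 and producers receiving $8.5 (the $3.5 wedge).
Revenue = t · Q = 3.5 · 115 = $402.5.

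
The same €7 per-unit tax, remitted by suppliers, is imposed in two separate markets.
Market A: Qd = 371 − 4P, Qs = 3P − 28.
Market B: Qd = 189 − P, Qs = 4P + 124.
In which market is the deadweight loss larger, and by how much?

Market A, by €22.4.

Market A: pre-tax P* = €57, Q* = 143; post-tax Q = 131; deadweight loss = €42.
Market B: pre-tax P* = €13, Q* = 176; post-tax Q = 170.4; deadweight loss = €19.6.
Difference: €42 vs €19.6 → market A is larger by €22.4.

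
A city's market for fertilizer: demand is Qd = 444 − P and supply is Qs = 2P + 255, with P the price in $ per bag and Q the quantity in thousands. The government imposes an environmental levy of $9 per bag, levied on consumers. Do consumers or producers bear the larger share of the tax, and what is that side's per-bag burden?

Without the tax, 444 − P = 2P + 255 gives 3P = 189, so P* = $63 and Q* = 381.
With the tax collected from consumers, demand (in seller-price terms) shifts: Qd = 444 − (P + 9).
New equilibrium: consumers pay $69, producers receive $60, Q = 375. (Wedge: Pb − Ps = 9.)
Per-bag burden: consumers $6, producers $3.
Consumers take the larger share because demand is less price-elastic here (demand slope 1 vs supply slope 2).

Consumers bear the larger share: $6 per bag.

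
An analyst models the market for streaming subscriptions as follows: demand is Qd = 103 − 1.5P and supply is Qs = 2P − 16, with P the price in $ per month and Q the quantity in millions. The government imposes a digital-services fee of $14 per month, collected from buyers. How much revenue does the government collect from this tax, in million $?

Tax revenue = $560 million.

Before the tax: set 103 − 1.5P = 2P − 16 → P* = $34, Q* = 52.
With the tax collected from buyers, demand (in seller-price terms) shifts: Qd = 103 − 1.5(P + 14).
Solving gives Q = 40 with buyers paying $42 and producers receiving $28 (the $14 wedge).
Revenue = t · Q = 14 · 40 = $560.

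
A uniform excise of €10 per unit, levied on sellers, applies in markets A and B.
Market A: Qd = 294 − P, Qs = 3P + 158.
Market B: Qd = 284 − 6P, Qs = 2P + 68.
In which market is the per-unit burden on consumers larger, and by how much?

Market A, by €5.

Market A: pre-tax P* = €34, Q* = 260; post-tax Q = 252.5; per-unit burden on consumers = €7.5.
Market B: pre-tax P* = €27, Q* = 122; post-tax Q = 107; per-unit burden on consumers = €2.5.
Difference: €7.5 vs €2.5 → market A is larger by €5.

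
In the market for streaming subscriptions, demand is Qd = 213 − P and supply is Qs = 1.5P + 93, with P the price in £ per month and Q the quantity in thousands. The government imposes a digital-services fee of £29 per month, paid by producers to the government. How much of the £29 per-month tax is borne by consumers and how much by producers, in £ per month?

Consumers bear £17.4 per month; producers bear £11.6 per month.

Without the tax, 213 − P = 1.5P + 93 gives 2.5P = 120, so P* = £48 and Q* = 165.
With the tax collected from producers, supply shifts: Qs = 1.5(P − 29) + 93.
Solving gives Q = 147.6 with consumers paying £65.4 and producers receiving £36.4 (the £29 wedge).
Burden on consumers: £17.4; on producers: £11.6. (They sum to £29.)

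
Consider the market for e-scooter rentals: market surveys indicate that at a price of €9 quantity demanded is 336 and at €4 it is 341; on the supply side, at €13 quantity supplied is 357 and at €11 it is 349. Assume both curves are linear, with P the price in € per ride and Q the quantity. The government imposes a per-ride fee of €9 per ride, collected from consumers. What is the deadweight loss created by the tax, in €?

Deadweight loss = €32.4.

Demand slope: (341 − 336)/(4 − 9) = -1, so Qd = 345 − P.
Supply slope: (349 − 357)/(11 − 13) = 4, so Qs = 4P + 305.
Without the tax, 345 − P = 4P + 305 gives 5P = 40, so P* = €8 and Q* = 337.
With the tax collected from consumers, demand (in seller-price terms) shifts: Qd = 345 − (P + 9).
Solving gives Q = 329.8 with consumers paying €15.2 and producers receiving €6.2 (the €9 wedge).
Quantity falls by |ΔQ| = |337 − 329.8| = 7.2.
DWL = ½ · t · |ΔQ| = ½ · 9 · 7.2 = €32.4.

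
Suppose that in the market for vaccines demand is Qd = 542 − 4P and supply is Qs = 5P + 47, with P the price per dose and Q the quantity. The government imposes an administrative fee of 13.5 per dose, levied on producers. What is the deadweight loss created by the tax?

Deadweight loss = 202.5.

Without the tax, 542 − 4P = 5P + 47 gives 9P = 495, so P* = 55 and Q* = 322.
With the tax collected from producers, supply shifts: Qs = 5(P − 13.5) + 47.
Solving gives Q = 292 with buyers paying 62.5 and producers receiving 49 (the 13.5 wedge).
Quantity falls by |ΔQ| = |322 − 292| = 30.
DWL = ½ · t · |ΔQ| = ½ · 13.5 · 30 = 202.5.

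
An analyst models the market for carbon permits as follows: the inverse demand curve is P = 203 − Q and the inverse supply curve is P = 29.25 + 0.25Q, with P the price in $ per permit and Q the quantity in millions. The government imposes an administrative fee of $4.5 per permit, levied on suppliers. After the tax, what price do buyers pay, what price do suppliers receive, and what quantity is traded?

Buyers pay $67.6; suppliers receive $63.1; quantity = 135.4.

Rewrite in direct form: Qd = 203 − P and Qs = 4P − 117.
Before the tax: set 203 − P = 4P − 117 → P* = $64, Q* = 139.
With the tax collected from suppliers, supply shifts: Qs = 4(P − 4.5) − 117.
Solving gives Q = 135.4 with buyers paying $67.6 and suppliers receiving $63.1 (the $4.5 wedge).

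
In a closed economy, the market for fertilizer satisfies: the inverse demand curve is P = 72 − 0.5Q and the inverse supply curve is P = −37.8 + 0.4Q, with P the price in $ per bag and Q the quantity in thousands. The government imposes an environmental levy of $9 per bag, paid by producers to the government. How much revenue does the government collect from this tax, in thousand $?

Tax revenue = $1008 thousand.

Rewrite in direct form: Qd = 144 − 2P and Qs = 2.5P + 94.5.
Before the tax: set 144 − 2P = 2.5P + 94.5 → P* = $11, Q* = 122.
With the tax collected from producers, supply shifts: Qs = 2.5(P − 9) + 94.5.
New equilibrium: consumers pay $16, producers receive $7, Q = 112. (Wedge: Pb − Ps = 9.)
Revenue = t · Q = 9 · 112 = $1008.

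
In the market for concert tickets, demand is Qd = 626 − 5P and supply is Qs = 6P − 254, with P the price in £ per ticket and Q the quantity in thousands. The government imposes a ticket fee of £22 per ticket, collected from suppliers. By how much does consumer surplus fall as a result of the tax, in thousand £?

Consumer surplus falls by £2352 thousand.

Before the tax: set 626 − 5P = 6P − 254 → P* = £80, Q* = 226.
With the tax collected from suppliers, supply shifts: Qs = 6(P − 22) − 254.
Solving gives Q = 166 with buyers paying £92 and suppliers receiving £70 (the £22 wedge).
ΔCS is the trapezoid between Q = 166 and Q = 226 of height £12: ½ · (226 + 166) · 12 = £2352.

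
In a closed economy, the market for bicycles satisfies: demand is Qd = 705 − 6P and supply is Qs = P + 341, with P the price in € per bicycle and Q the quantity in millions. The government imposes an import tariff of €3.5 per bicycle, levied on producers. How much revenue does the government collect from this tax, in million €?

Tax revenue = €1365 million.

Without the tax, 705 − 6P = P + 341 gives 7P = 364, so P* = €52 and Q* = 393.
With the tax collected from producers, supply shifts: Qs = (P − 3.5) + 341.
Solving gives Q = 390 with buyers paying €52.5 and producers receiving €49 (the €3.5 wedge).
Revenue = t · Q = 3.5 · 390 = €1365.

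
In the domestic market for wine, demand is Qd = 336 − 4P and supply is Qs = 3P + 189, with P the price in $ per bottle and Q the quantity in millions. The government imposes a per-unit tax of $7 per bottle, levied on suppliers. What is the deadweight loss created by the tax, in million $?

Deadweight loss = $42 million.

Without the tax, 336 − 4P = 3P + 189 gives 7P = 147, so P* = $21 and Q* = 252.
With the tax collected from suppliers, supply shifts: Qs = 3(P − 7) + 189.
New equilibrium: consumers pay $24, suppliers receive $17, Q = 240. (Wedge: Pb − Ps = 7.)
Quantity falls by |ΔQ| = |252 − 240| = 12.
DWL = ½ · t · |ΔQ| = ½ · 7 · 12 = $42.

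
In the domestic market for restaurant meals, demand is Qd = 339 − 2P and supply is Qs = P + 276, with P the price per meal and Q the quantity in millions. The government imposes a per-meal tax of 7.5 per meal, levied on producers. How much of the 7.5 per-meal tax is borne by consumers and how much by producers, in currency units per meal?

Consumers bear 2.5 per meal; producers bear 5 per meal.

Before the tax: set 339 − 2P = P + 276 → P* = 21, Q* = 297.
With the tax collected from producers, supply shifts: Qs = (P − 7.5) + 276.
Solving gives Q = 292 with consumers paying 23.5 and producers receiving 16 (the 7.5 wedge).
Burden on consumers: 2.5; on producers: 5. (They sum to 7.5.)
The less price-elastic side of the market bears the larger share of a per-unit tax.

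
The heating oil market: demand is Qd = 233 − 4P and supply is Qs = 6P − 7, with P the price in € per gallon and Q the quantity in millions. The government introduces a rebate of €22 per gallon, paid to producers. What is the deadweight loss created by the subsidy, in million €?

Deadweight loss = €580.8 million.

Without the subsidy, 233 − 4P = 6P − 7 gives 10P = 240, so P* = €24 and Q* = 137.
With a per-unit subsidy paid to producers, each receives P + 22 per unit sold, so supply becomes Qs = 6(P + 22) − 7.
Solving gives Q = 189.8 with buyers paying €10.8 and producers receiving €32.8 (the €22 wedge).
Quantity rises by |ΔQ| = |137 − 189.8| = 52.8.
DWL = ½ · t · |ΔQ| = ½ · 22 · 52.8 = €580.8.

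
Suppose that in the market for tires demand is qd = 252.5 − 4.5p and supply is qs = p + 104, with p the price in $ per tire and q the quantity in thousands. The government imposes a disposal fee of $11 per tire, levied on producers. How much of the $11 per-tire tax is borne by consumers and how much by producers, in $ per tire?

Consumers bear $2 per tire; producers bear $9 per tire.

Without the tax, 252.5 − 4.5p = p + 104 gives 5.5p = 148.5, so p* = $27 and q* = 131.
With the tax collected from producers, supply shifts: qs = (p − 11) + 104.
New equilibrium: consumers pay $29, producers receive $18, q = 122. (Wedge: pb − ps = 11.)
Burden on consumers: $2; on producers: $9. (They sum to $11.)
The less price-elastic side of the market bears the larger share of a per-unit tax.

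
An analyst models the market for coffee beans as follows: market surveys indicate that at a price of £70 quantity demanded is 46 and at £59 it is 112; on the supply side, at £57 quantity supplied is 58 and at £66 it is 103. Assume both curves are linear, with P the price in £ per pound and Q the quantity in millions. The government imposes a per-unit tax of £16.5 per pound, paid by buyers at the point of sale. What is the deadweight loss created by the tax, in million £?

Deadweight loss = £371.25 million.

Demand slope: (112 − 46)/(59 − 70) = -6, so Qd = 466 − 6P.
Supply slope: (103 − 58)/(66 − 57) = 5, so Qs = 5P − 227.
Before the tax: set 466 − 6P = 5P − 227 → P* = £63, Q* = 88.
With the tax collected from buyers, demand (in seller-price terms) shifts: Qd = 466 − 6(P + 16.5).
Solving gives Q = 43 with buyers paying £70.5 and producers receiving £54 (the £16.5 wedge).
Quantity falls by |ΔQ| = |88 − 43| = 45.
DWL = ½ · t · |ΔQ| = ½ · 16.5 · 45 = £371.25.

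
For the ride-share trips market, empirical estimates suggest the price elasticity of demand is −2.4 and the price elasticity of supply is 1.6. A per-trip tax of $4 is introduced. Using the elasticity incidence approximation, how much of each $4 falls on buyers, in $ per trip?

Buyers bear ≈ $1.6 per trip.

Incidence ratio: buyers' share ≈ εs / (εs + |εd|) = 1.6 / (1.6 + 2.4) = 0.4.
So buyers bear ≈ 0.4 × $4 = $1.6; producers bear $2.4.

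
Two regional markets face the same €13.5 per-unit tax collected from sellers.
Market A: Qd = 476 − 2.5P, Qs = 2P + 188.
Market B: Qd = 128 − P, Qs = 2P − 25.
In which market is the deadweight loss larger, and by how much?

Market A: pre-tax P* = €64, Q* = 316; post-tax Q = 301; deadweight loss = €101.25.
Market B: pre-tax P* = €51, Q* = 77; post-tax Q = 68; deadweight loss = €60.75.
Difference: €101.25 vs €60.75 → market A is larger by €40.5.

Market A, by €40.5.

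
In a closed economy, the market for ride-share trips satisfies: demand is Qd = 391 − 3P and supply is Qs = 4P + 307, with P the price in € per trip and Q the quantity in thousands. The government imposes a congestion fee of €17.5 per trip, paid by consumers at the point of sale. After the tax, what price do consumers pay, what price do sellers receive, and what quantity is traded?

Before the tax: set 391 − 3P = 4P + 307 → P* = €12, Q* = 355.
With the tax collected from consumers, demand (in seller-price terms) shifts: Qd = 391 − 3(P + 17.5).
New equilibrium: consumers pay €22, sellers receive €4.5, Q = 325. (Wedge: Pb − Ps = 17.5.)

Consumers pay €22; sellers receive €4.5; quantity = 325.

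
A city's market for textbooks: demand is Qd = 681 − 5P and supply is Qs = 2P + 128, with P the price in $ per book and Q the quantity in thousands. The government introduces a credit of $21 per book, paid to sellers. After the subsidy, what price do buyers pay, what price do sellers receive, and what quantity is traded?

Before the subsidy: set 681 − 5P = 2P + 128 → P* = $79, Q* = 286.
With a per-unit subsidy paid to sellers, each receives P + 21 per unit sold, so supply becomes Qs = 2(P + 21) + 128.
New equilibrium: buyers pay $73, sellers receive $94, Q = 316. (Wedge: Pb − Ps = −21.)

Buyers pay $73; sellers receive $94; quantity = 316.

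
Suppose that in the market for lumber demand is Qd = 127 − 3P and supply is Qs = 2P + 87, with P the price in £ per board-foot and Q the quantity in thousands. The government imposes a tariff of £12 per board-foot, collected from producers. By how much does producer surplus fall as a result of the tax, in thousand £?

Producer surplus falls by £689.76 thousand.

Without the tax, 127 − 3P = 2P + 87 gives 5P = 40, so P* = £8 and Q* = 103.
With the tax collected from producers, supply shifts: Qs = 2(P − 12) + 87.
Solving gives Q = 88.6 with buyers paying £12.8 and producers receiving £0.8 (the £12 wedge).
ΔPS is the trapezoid between Q = 88.6 and Q = 103 of height £7.2: ½ · (103 + 88.6) · 7.2 = £689.76.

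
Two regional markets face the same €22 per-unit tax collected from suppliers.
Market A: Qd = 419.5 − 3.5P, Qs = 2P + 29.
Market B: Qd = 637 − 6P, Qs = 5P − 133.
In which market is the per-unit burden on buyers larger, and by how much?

Market B, by €2.

Market A: pre-tax P* = €71, Q* = 171; post-tax Q = 143; per-unit burden on buyers = €8.
Market B: pre-tax P* = €70, Q* = 217; post-tax Q = 157; per-unit burden on buyers = €10.
Difference: €8 vs €10 → market B is larger by €2.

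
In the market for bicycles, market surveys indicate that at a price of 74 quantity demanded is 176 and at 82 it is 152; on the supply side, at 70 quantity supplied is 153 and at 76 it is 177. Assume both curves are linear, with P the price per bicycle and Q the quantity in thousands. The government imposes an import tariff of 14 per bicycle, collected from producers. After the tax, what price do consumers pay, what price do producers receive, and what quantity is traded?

Demand slope: (152 − 176)/(82 − 74) = -3, so Qd = 398 − 3P.
Supply slope: (177 − 153)/(76 − 70) = 4, so Qs = 4P − 127.
Before the tax: set 398 − 3P = 4P − 127 → P* = 75, Q* = 173.
With the tax collected from producers, supply shifts: Qs = 4(P − 14) − 127.
New equilibrium: consumers pay 83, producers receive 69, Q = 149. (Wedge: Pb − Ps = 14.)
The less price-elastic side of the market bears the larger share of a per-unit tax.

Consumers pay 83; producers receive 69; quantity = 149.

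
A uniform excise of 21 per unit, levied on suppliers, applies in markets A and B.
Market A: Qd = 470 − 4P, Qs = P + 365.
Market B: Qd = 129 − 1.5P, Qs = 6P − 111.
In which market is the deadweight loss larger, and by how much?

Market A: pre-tax P* = 21, Q* = 386; post-tax Q = 369.2; deadweight loss = 176.4.
Market B: pre-tax P* = 32, Q* = 81; post-tax Q = 55.8; deadweight loss = 264.6.
Difference: 176.4 vs 264.6 → market B is larger by 88.2.

Market B, by 88.2.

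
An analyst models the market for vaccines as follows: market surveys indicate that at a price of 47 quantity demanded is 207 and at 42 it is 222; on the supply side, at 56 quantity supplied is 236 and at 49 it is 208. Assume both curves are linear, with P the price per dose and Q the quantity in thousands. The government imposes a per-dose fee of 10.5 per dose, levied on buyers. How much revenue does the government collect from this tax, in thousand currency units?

Tax revenue = 1953 thousand.

Demand slope: (222 − 207)/(42 − 47) = -3, so Qd = 348 − 3P.
Supply slope: (208 − 236)/(49 − 56) = 4, so Qs = 4P + 12.
Without the tax, 348 − 3P = 4P + 12 gives 7P = 336, so P* = 48 and Q* = 204.
With the tax collected from buyers, demand (in seller-price terms) shifts: Qd = 348 − 3(P + 10.5).
Solving gives Q = 186 with buyers paying 54 and suppliers receiving 43.5 (the 10.5 wedge).
Revenue = t · Q = 10.5 · 186 = 1953.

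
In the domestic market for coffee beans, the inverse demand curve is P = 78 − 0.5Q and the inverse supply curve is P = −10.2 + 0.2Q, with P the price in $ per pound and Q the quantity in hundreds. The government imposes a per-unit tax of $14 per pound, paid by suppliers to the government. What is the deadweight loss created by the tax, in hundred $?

Rewrite in direct form: Qd = 156 − 2P and Qs = 5P + 51.
Without the tax, 156 − 2P = 5P + 51 gives 7P = 105, so P* = $15 and Q* = 126.
With the tax collected from suppliers, supply shifts: Qs = 5(P − 14) + 51.
New equilibrium: consumers pay $25, suppliers receive $11, Q = 106. (Wedge: Pb − Ps = 14.)
Quantity falls by |ΔQ| = |126 − 106| = 20.
DWL = ½ · t · |ΔQ| = ½ · 14 · 20 = $140.

Deadweight loss = $140 hundred.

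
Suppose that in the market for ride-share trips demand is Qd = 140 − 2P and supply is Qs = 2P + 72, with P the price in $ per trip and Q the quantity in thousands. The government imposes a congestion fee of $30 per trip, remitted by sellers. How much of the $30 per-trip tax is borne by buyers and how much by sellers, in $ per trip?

Buyers bear $15 per trip; sellers bear $15 per trip.

Before the tax: set 140 − 2P = 2P + 72 → P* = $17, Q* = 106.
With the tax collected from sellers, supply shifts: Qs = 2(P − 30) + 72.
Solving gives Q = 76 with buyers paying $32 and sellers receiving $2 (the $30 wedge).
Burden on buyers: $15; on sellers: $15. (They sum to $30.)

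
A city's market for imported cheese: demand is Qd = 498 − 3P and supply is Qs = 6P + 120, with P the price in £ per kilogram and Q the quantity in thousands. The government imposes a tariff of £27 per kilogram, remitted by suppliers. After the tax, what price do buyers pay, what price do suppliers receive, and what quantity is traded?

Buyers pay £60; suppliers receive £33; quantity = 318.

Without the tax, 498 − 3P = 6P + 120 gives 9P = 378, so P* = £42 and Q* = 372.
With the tax collected from suppliers, supply shifts: Qs = 6(P − 27) + 120.
New equilibrium: buyers pay £60, suppliers receive £33, Q = 318. (Wedge: Pb − Ps = 27.)
The less price-elastic side of the market bears the larger share of a per-unit tax.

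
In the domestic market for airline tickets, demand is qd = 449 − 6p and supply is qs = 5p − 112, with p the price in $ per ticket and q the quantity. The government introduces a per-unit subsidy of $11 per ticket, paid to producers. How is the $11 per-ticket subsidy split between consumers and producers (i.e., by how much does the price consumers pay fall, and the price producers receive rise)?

Without the subsidy, 449 − 6p = 5p − 112 gives 11p = 561, so p* = $51 and q* = 143.
With a per-unit subsidy paid to producers, each receives p + 11 per unit sold, so supply becomes qs = 5(p + 11) − 112.
Solving gives q = 173 with consumers paying $46 and producers receiving $57 (the $11 wedge).
Gain to consumers: $5; to producers: $6. (They sum to $11.)

Consumers gain $5 per ticket; producers gain $6 per ticket.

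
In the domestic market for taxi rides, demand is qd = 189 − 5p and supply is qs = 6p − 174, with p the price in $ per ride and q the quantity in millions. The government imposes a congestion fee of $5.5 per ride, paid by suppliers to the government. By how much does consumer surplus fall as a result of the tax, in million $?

Without the tax, 189 − 5p = 6p − 174 gives 11p = 363, so p* = $33 and q* = 24.
With the tax collected from suppliers, supply shifts: qs = 6(p − 5.5) − 174.
Solving gives q = 9 with consumers paying $36 and suppliers receiving $30.5 (the $5.5 wedge).
ΔCS is the trapezoid between Q = 9 and Q = 24 of height $3: ½ · (24 + 9) · 3 = $49.5.

Consumer surplus falls by $49.5 million.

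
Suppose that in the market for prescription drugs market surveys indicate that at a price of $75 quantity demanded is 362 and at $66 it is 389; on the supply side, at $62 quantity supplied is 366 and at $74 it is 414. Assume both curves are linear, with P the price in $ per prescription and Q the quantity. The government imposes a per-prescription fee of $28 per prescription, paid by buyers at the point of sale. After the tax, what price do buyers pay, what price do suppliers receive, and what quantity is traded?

Buyers pay $83; suppliers receive $55; quantity = 338.

Demand slope: (389 − 362)/(66 − 75) = -3, so Qd = 587 − 3P.
Supply slope: (414 − 366)/(74 − 62) = 4, so Qs = 4P + 118.
Without the tax, 587 − 3P = 4P + 118 gives 7P = 469, so P* = $67 and Q* = 386.
With the tax collected from buyers, demand (in seller-price terms) shifts: Qd = 587 − 3(P + 28).
New equilibrium: buyers pay $83, suppliers receive $55, Q = 338. (Wedge: Pb − Ps = 28.)
The less price-elastic side of the market bears the larger share of a per-unit tax.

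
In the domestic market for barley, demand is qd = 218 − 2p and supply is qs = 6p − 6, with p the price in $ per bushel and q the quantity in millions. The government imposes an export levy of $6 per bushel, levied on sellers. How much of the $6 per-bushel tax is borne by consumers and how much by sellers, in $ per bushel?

Without the tax, 218 − 2p = 6p − 6 gives 8p = 224, so p* = $28 and q* = 162.
With the tax collected from sellers, supply shifts: qs = 6(p − 6) − 6.
New equilibrium: consumers pay $32.5, sellers receive $26.5, q = 153. (Wedge: pb − ps = 6.)
Burden on consumers: $4.5; on sellers: $1.5. (They sum to $6.)

Consumers bear $4.5 per bushel; sellers bear $1.5 per bushel.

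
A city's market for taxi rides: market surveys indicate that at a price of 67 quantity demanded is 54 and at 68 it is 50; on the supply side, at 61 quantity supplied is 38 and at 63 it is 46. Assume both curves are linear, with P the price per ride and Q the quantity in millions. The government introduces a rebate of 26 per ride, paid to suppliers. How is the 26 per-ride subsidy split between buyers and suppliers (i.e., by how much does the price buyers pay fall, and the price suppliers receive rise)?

Demand slope: (50 − 54)/(68 − 67) = -4, so Qd = 322 − 4P.
Supply slope: (46 − 38)/(63 − 61) = 4, so Qs = 4P − 206.
Without the subsidy, 322 − 4P = 4P − 206 gives 8P = 528, so P* = 66 and Q* = 58.
With a per-unit subsidy paid to suppliers, each receives P + 26 per unit sold, so supply becomes Qs = 4(P + 26) − 206.
Solving gives Q = 110 with buyers paying 53 and suppliers receiving 79 (the 26 wedge).
Gain to buyers: 13; to suppliers: 13. (They sum to 26.)

Buyers gain 13 per ride; suppliers gain 13 per ride.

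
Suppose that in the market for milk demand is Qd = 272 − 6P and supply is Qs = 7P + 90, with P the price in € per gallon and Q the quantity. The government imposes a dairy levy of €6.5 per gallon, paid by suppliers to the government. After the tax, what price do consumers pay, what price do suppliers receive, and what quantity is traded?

Before the tax: set 272 − 6P = 7P + 90 → P* = €14, Q* = 188.
With the tax collected from suppliers, supply shifts: Qs = 7(P − 6.5) + 90.
New equilibrium: consumers pay €17.5, suppliers receive €11, Q = 167. (Wedge: Pb − Ps = 6.5.)

Consumers pay €17.5; suppliers receive €11; quantity = 167.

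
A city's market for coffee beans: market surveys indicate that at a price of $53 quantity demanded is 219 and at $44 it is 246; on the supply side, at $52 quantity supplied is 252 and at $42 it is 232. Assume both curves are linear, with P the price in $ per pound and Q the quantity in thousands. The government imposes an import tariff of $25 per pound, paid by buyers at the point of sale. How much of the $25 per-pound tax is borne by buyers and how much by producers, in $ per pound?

Buyers bear $10 per pound; producers bear $15 per pound.

Demand slope: (246 − 219)/(44 − 53) = -3, so Qd = 378 − 3P.
Supply slope: (232 − 252)/(42 − 52) = 2, so Qs = 2P + 148.
Before the tax: set 378 − 3P = 2P + 148 → P* = $46, Q* = 240.
With the tax collected from buyers, demand (in seller-price terms) shifts: Qd = 378 − 3(P + 25).
New equilibrium: buyers pay $56, producers receive $31, Q = 210. (Wedge: Pb − Ps = 25.)
Burden on buyers: $10; on producers: $15. (They sum to $25.)
The less price-elastic side of the market bears the larger share of a per-unit tax.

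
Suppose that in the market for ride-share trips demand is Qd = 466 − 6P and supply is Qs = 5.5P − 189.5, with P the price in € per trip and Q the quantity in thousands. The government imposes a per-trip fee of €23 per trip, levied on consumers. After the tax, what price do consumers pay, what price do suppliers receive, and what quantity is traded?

Consumers pay €68; suppliers receive €45; quantity = 58.

Before the tax: set 466 − 6P = 5.5P − 189.5 → P* = €57, Q* = 124.
With the tax collected from consumers, demand (in seller-price terms) shifts: Qd = 466 − 6(P + 23).
New equilibrium: consumers pay €68, suppliers receive €45, Q = 58. (Wedge: Pb − Ps = 23.)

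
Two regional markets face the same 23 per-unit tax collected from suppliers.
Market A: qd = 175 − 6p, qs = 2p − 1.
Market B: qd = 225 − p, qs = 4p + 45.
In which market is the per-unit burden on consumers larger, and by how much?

Market A: pre-tax p* = 22, q* = 43; post-tax q = 8.5; per-unit burden on consumers = 5.75.
Market B: pre-tax p* = 36, q* = 189; post-tax q = 170.6; per-unit burden on consumers = 18.4.
Difference: 5.75 vs 18.4 → market B is larger by 12.65.

Market B, by 12.65.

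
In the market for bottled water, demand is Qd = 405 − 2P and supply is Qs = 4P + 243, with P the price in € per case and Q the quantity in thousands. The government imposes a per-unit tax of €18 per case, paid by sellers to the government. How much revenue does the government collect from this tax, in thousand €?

Tax revenue = €5886 thousand.

Without the tax, 405 − 2P = 4P + 243 gives 6P = 162, so P* = €27 and Q* = 351.
With the tax collected from sellers, supply shifts: Qs = 4(P − 18) + 243.
New equilibrium: buyers pay €39, sellers receive €21, Q = 327. (Wedge: Pb − Ps = 18.)
Revenue = t · Q = 18 · 327 = €5886.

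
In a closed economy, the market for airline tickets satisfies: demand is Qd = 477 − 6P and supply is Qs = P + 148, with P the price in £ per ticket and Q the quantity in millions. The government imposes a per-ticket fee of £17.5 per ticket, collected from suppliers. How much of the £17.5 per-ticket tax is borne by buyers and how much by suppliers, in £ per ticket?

Before the tax: set 477 − 6P = P + 148 → P* = £47, Q* = 195.
With the tax collected from suppliers, supply shifts: Qs = (P − 17.5) + 148.
New equilibrium: buyers pay £49.5, suppliers receive £32, Q = 180. (Wedge: Pb − Ps = 17.5.)
Burden on buyers: £2.5; on suppliers: £15. (They sum to £17.5.)
The less price-elastic side of the market bears the larger share of a per-unit tax.

Buyers bear £2.5 per ticket; suppliers bear £15 per ticket.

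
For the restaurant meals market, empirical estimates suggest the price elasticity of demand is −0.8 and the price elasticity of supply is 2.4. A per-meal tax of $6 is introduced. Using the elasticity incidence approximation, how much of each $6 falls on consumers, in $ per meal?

Incidence ratio: consumers' share ≈ εs / (εs + |εd|) = 2.4 / (2.4 + 0.8) = 0.75.
So consumers bear ≈ 0.75 × $6 = $4.5; producers bear $1.5.

Consumers bear ≈ $4.5 per meal.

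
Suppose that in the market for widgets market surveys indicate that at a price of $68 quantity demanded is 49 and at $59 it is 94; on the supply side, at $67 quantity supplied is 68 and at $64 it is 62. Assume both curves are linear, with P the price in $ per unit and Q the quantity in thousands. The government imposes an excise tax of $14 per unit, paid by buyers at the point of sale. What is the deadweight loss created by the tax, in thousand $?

Deadweight loss = $140 thousand.

Demand slope: (94 − 49)/(59 − 68) = -5, so Qd = 389 − 5P.
Supply slope: (62 − 68)/(64 − 67) = 2, so Qs = 2P − 66.
Without the tax, 389 − 5P = 2P − 66 gives 7P = 455, so P* = $65 and Q* = 64.
With the tax collected from buyers, demand (in seller-price terms) shifts: Qd = 389 − 5(P + 14).
New equilibrium: buyers pay $69, suppliers receive $55, Q = 44. (Wedge: Pb − Ps = 14.)
Quantity falls by |ΔQ| = |64 − 44| = 20.
DWL = ½ · t · |ΔQ| = ½ · 14 · 20 = $140.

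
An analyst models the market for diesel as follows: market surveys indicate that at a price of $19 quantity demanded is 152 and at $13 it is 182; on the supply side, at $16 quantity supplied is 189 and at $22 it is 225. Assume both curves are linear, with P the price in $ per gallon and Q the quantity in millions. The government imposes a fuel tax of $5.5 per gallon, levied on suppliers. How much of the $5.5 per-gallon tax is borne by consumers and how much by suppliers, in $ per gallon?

Demand slope: (182 − 152)/(13 − 19) = -5, so Qd = 247 − 5P.
Supply slope: (225 − 189)/(22 − 16) = 6, so Qs = 6P + 93.
Before the tax: set 247 − 5P = 6P + 93 → P* = $14, Q* = 177.
With the tax collected from suppliers, supply shifts: Qs = 6(P − 5.5) + 93.
Solving gives Q = 162 with consumers paying $17 and suppliers receiving $11.5 (the $5.5 wedge).
Burden on consumers: $3; on suppliers: $2.5. (They sum to $5.5.)
The less price-elastic side of the market bears the larger share of a per-unit tax.

Consumers bear $3 per gallon; suppliers bear $2.5 per gallon.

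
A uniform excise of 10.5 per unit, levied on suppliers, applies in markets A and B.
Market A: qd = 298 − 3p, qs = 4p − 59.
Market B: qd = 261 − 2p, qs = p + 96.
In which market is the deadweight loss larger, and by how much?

Market A: pre-tax p* = 51, q* = 145; post-tax q = 127; deadweight loss = 94.5.
Market B: pre-tax p* = 55, q* = 151; post-tax q = 144; deadweight loss = 36.75.
Difference: 94.5 vs 36.75 → market A is larger by 57.75.

Market A, by 57.75.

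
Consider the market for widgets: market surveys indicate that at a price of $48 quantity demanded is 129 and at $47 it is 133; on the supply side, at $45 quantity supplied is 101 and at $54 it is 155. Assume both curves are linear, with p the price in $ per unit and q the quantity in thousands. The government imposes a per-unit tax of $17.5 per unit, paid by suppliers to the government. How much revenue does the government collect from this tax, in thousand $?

Tax revenue = $1452.5 thousand.

Demand slope: (133 − 129)/(47 − 48) = -4, so qd = 321 − 4p.
Supply slope: (155 − 101)/(54 − 45) = 6, so qs = 6p − 169.
Without the tax, 321 − 4p = 6p − 169 gives 10p = 490, so p* = $49 and q* = 125.
With the tax collected from suppliers, supply shifts: qs = 6(p − 17.5) − 169.
New equilibrium: consumers pay $59.5, suppliers receive $42, q = 83. (Wedge: pb − ps = 17.5.)
Revenue = t · Q = 17.5 · 83 = $1452.5.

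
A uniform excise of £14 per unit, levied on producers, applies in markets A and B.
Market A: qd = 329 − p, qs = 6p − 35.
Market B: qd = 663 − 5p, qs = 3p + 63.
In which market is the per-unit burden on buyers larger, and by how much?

Market A, by £6.75.

Market A: pre-tax p* = £52, q* = 277; post-tax q = 265; per-unit burden on buyers = £12.
Market B: pre-tax p* = £75, q* = 288; post-tax q = 261.75; per-unit burden on buyers = £5.25.
Difference: £12 vs £5.25 → market A is larger by £6.75.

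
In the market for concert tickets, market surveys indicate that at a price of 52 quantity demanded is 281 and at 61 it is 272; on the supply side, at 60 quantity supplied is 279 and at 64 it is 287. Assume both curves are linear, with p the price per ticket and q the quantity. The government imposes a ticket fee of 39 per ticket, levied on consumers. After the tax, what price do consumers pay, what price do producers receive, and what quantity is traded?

Consumers pay 84; producers receive 45; quantity = 249.

Demand slope: (272 − 281)/(61 − 52) = -1, so qd = 333 − p.
Supply slope: (287 − 279)/(64 − 60) = 2, so qs = 2p + 159.
Without the tax, 333 − p = 2p + 159 gives 3p = 174, so p* = 58 and q* = 275.
With the tax collected from consumers, demand (in seller-price terms) shifts: qd = 333 − (p + 39).
Solving gives q = 249 with consumers paying 84 and producers receiving 45 (the 39 wedge).
The less price-elastic side of the market bears the larger share of a per-unit tax.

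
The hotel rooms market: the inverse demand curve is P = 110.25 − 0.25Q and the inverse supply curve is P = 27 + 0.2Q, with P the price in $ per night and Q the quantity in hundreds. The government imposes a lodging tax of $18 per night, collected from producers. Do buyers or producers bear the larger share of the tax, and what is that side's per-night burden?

Inverting to Q(P) form: Qd = 441 − 4P; Qs = 5P − 135.
Without the tax, 441 − 4P = 5P − 135 gives 9P = 576, so P* = $64 and Q* = 185.
With the tax collected from producers, supply shifts: Qs = 5(P − 18) − 135.
Solving gives Q = 145 with buyers paying $74 and producers receiving $56 (the $18 wedge).
Per-night burden: buyers $10, producers $8.
Buyers take the larger share because demand is less price-elastic here (demand slope 4 vs supply slope 5).
The less price-elastic side of the market bears the larger share of a per-unit tax.

Buyers bear the larger share: $10 per night.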